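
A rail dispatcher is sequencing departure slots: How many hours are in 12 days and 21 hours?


Days: 12
Extra hours: 21
Hours per day: 24
Days to hours: 12 x 24 = 288
Total: 288 + 21 = 309

309


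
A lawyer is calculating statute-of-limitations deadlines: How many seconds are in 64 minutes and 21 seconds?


Minutes: 64
Extra seconds: 21
Seconds per minute: 60
Minutes to seconds: 64 x 60 = 3840
Total: 3840 + 21 = 3861

3861


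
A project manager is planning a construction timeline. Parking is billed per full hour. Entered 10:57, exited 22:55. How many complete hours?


Start: 10:57
End: 22:55
Hour difference: 22 - 10 = 12 hours
Minute difference: 55 - 57 = -2 minutes
Total minutes: 718
Complete hours: 718 / 60 = 11 (remainder 58)

11


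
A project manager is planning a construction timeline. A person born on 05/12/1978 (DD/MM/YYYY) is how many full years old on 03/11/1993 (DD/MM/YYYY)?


Birth: 1978-12-05
Reference: 1993-11-03
Year difference: 1993 - 1978 = 15
Has birthday (12-05) occurred by 11-03? No
Birthday not yet reached this year -> subtract 1
Age in full years: 14

14


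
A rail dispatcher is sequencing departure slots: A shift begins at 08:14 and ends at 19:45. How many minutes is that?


Start time: 08:14 = 494 minutes from midnight
End time: 19:45 = 1185 minutes from midnight
Difference: 1185 - 494 = 691 minutes
That is 11 hours and 31 minutes

691


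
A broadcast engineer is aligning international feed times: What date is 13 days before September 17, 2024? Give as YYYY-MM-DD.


Start: 2024-09-17
Subtracting 13 days
Days already passed in September: 17
Result: 2024-09-04

2024-09-04


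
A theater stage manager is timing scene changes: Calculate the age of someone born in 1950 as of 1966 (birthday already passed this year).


Birth year: 1950
Current year: 1966
Age = current year - birth year
Age = 1966 - 1950 = 16

16


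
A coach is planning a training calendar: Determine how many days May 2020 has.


Month: May
Year: 2020
May is a 31-day month
Total: 31 days

31


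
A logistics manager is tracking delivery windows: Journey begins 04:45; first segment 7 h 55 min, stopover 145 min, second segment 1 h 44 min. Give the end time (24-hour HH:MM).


Depart: 04:45
Leg 1: +475 min -> 12:40
Layover: +145 min -> 15:05
Leg 2: +104 min -> 16:49
Total travel: 724 minutes = 12h 4m
Arrival: 16:49

16:49


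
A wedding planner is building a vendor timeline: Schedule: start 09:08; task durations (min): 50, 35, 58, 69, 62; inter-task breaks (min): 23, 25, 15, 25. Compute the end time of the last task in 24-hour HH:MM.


Start: 09:08 = 548 min from midnight
  after task 1 (50 min): 09:58
  after break (23 min): 10:21
  after task 2 (35 min): 10:56
  after break (25 min): 11:21
  after task 3 (58 min): 12:19
  after break (15 min): 12:34
  after task 4 (69 min): 13:43
  after break (25 min): 14:08
  after task 5 (62 min): 15:10
Total elapsed: 362 minutes
End time: 15:10

15:10


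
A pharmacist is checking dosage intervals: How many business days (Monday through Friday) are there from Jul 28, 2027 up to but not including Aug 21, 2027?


Start: 2027-07-28 (Wednesday)
End (exclusive): 2027-08-21 (Saturday)
Total calendar days: 24
Full weeks: 24 // 7 = 3 -> 15 weekdays
Remaining 3 days starting on Wednesday:
  Wed(w), Thu(w), Fri(w) -> 3 weekdays
Total business days: 15 + 3 = 18

18


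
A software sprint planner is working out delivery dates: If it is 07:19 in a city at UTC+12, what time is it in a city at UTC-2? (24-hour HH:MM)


Local time: 07:19 at UTC+12 (offset 12h)
Target zone: UTC-2 (offset -2h)
Difference: -2 - (12) = -14 hours
Calculation: 7 + (-14) = -7
Wraparound: (-7) mod 24 = 17
Result: 17:19

17:19


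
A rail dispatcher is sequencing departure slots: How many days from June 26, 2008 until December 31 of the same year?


Start: June 26, 2008
End: December 31, 2008
Days left in June: 4
July: 31
August: 31
September: 30
October: 31
... plus remaining months
Sum of remaining months: 184
Total: 4 + 184 = 188

188


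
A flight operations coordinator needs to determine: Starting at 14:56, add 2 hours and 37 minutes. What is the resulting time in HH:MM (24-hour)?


Start time: 14:56
Adding: 2 hours 37 minutes
Minutes: 56 + 37 = 93
Minute overflow: 93 >= 60, so carry 1 hour, minutes = 33
Hours: 14 + 2 + 1 = 17
Result: 17:33

17:33


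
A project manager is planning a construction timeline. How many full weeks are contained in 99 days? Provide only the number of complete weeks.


Total days: 99
Days per week: 7
Division: 99 / 7 = 14 remainder 1
Complete weeks: 14
Remaining days: 1

14


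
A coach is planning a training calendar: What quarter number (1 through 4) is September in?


Month: September (month 9)
Q1: January-March (months 1-3)
Q2: April-June (months 4-6)
Q3: July-September (months 7-9)
Q4: October-December (months 10-12)
Month 9 falls in Q3

3


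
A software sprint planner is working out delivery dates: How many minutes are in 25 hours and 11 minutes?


Hours: 25
Minutes: 11
Convert hours to minutes: 25 x 60 = 1500
Add remaining minutes: 1500 + 11 = 1511

1511


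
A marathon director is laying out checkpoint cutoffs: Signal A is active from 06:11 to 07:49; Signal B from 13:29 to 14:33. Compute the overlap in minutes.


Interval A: [371, 469] minutes from midnight
Interval B: [809, 873] minutes from midnight
Overlap start = max(371, 809) = 809
Overlap end = min(469, 873) = 469
End <= start, so the intervals do not overlap: 0 minutes

0


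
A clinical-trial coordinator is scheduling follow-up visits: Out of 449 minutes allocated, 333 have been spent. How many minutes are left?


Total budget: 449 minutes
Time used: 333 minutes
Remaining: 449 - 333 = 116 minutes
Percent used: 74.2%
Percent remaining: 25.8%

116


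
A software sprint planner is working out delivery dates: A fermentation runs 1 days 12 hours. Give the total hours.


Days: 1
Extra hours: 12
Hours per day: 24
Days to hours: 1 x 24 = 24
Total: 24 + 12 = 36

36


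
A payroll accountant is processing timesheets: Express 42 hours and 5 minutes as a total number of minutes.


Hours: 42
Extra minutes: 5
Minutes per hour: 60
Hours to minutes: 42 x 60 = 2520
Total: 2520 + 5 = 2525

2525


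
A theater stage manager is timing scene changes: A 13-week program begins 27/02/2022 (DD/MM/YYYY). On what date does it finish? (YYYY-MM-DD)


Start: 2022-02-27
Weeks to add: 13
Convert to days: 13 x 7 = 91 days
Add 91 days to 2022-02-27
Result: 2022-05-29

2022-05-29


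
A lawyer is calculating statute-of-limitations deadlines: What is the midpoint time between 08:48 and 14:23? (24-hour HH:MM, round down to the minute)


Start time: 08:48 = 528 minutes from midnight
End time: 14:23 = 863 minutes from midnight
Sum: 528 + 863 = 1391
Midpoint: 1391 / 2 = 695 minutes
Convert: 695 / 60 = 11 hours, 35 minutes
Result: 11:35

11:35


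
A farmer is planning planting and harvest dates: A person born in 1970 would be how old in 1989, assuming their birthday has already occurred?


Birth year: 1970
Current year: 1989
Age = current year - birth year
Age = 1989 - 1970 = 19

19


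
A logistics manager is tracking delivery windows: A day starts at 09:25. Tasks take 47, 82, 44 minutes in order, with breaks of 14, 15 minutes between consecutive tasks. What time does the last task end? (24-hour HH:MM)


Start: 09:25 = 565 min from midnight
  after task 1 (47 min): 10:12
  after break (14 min): 10:26
  after task 2 (82 min): 11:48
  after break (15 min): 12:03
  after task 3 (44 min): 12:47
Total elapsed: 202 minutes
End time: 12:47

12:47


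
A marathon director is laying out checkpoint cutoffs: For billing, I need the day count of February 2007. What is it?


Month: February
Year: 2007
2007 is not a leap year
February has 28 days
Total: 28 days

28


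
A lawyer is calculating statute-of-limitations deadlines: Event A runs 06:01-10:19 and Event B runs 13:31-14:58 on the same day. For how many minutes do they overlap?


Interval A: [361, 619] minutes from midnight
Interval B: [811, 898] minutes from midnight
Overlap start = max(361, 811) = 811
Overlap end = min(619, 898) = 619
End <= start, so the intervals do not overlap: 0 minutes

0


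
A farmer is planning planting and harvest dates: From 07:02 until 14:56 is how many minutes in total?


Start time: 07:02 = 422 minutes from midnight
End time: 14:56 = 896 minutes from midnight
Difference: 896 - 422 = 474 minutes
That is 7 hours and 54 minutes

474


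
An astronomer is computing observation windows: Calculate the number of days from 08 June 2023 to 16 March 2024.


Start date: 2023-06-08
End date: 2024-03-16
Jun 2023: +23 days
Jul 2023: +31 days
Aug 2023: +31 days
... (7 more months)
Total: 282 days

282


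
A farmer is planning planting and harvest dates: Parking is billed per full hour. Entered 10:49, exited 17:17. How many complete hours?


Start: 10:49
End: 17:17
Hour difference: 17 - 10 = 7 hours
Minute difference: 17 - 49 = -32 minutes
Total minutes: 388
Complete hours: 388 / 60 = 6 (remainder 28)

6


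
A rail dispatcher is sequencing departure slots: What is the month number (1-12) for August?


Calendar month order:
7. July
8. August <--
9. September
August is month number 8

8


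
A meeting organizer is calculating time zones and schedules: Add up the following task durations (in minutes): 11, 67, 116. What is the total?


Durations: 11, 67, 116
Running sum: 11
+ 67 = 78
+ 116 = 194
Total duration: 194 minutes
That is 3 hours and 14 minutes

194


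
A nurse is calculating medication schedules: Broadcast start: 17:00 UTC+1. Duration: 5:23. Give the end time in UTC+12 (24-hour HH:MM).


Start: 17:00 in UTC+1
Step 1 - add duration:
  minutes: 0 + 23 = 23
  hours: 17 + 5 + 0 = 22
  end in UTC+1: 22:23
Step 2 - convert UTC+1 -> UTC+12:
  offset difference: 12 - (1) = 11 hours
  22 + (11) = 33 -> mod 24 = 9
Result: 09:23 in UTC+12

09:23


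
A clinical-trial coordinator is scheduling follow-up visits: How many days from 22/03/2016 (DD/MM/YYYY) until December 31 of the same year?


Start: March 22, 2016
End: December 31, 2016
Days left in March: 9
April: 30
May: 31
June: 30
July: 31
... plus remaining months
Sum of remaining months: 275
Total: 9 + 275 = 284

284


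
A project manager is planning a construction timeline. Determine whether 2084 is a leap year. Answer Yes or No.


Year: 2084
Divisible by 4? 2084 / 4 = 521.0 -> Yes
Divisible by 100? 2084 / 100 = 20.84 -> No
Divisible by 4 but not 100, so it IS a leap year

Yes


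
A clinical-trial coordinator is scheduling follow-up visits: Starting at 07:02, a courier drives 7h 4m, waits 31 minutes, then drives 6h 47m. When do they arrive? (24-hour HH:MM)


Depart: 07:02
Leg 1: +424 min -> 14:06
Layover: +31 min -> 14:37
Leg 2: +407 min -> 21:24
Total travel: 862 minutes = 14h 22m
Arrival: 21:24

21:24


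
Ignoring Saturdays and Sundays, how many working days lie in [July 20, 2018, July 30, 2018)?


Start: 2018-07-20 (Friday)
End (exclusive): 2018-07-30 (Monday)
Total calendar days: 10
Full weeks: 10 // 7 = 1 -> 5 weekdays
Remaining 3 days starting on Friday:
  Fri(w), Sat(-), Sun(-) -> 1 weekdays
Total business days: 5 + 1 = 6

6


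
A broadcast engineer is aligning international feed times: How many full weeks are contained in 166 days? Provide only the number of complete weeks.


Total days: 166
Days per week: 7
Division: 166 / 7 = 23 remainder 5
Complete weeks: 23
Remaining days: 5

23


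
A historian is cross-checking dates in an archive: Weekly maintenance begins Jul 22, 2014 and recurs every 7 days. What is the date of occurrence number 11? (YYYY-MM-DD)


First occurrence: 2014-07-22 (occurrence 1)
Each occurrence is 7 days after the previous.
Occurrence 11 is 10 weeks after the first.
10 weeks = 70 days
2014-07-22 + 70 days = 2014-09-30

2014-09-30


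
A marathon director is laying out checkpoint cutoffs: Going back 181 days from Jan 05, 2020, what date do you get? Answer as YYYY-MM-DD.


Start: 2020-01-05
Subtracting 181 days
Days already passed in January: 5
After going back through January: 176 more days to subtract
December 2019: 31 days, 145 remaining
November 2019: 30 days, 115 remaining
October 2019: 31 days, 84 remaining
September 2019: 30 days, 54 remaining
Result: 2019-07-08

2019-07-08


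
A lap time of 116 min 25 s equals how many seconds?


Minutes: 116
Seconds: 25
Convert minutes to seconds: 116 x 60 = 6960
Add remaining seconds: 6960 + 25 = 6985

6985


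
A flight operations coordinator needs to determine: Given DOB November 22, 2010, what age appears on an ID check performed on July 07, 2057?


Birth: 2010-11-22
Reference: 2057-07-07
Year difference: 2057 - 2010 = 47
Has birthday (11-22) occurred by 07-07? No
Birthday not yet reached this year -> subtract 1
Age in full years: 46

46


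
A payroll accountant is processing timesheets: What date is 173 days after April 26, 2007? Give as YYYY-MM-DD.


Start: 2007-04-26
Adding 173 days
Days remaining in April: 4
After April: 169 days still to add
May 2007: 31 days, 138 remaining
June 2007: 30 days, 108 remaining
July 2007: 31 days, 77 remaining
August 2007: 31 days, 46 remaining
Result: 2007-10-16

2007-10-16


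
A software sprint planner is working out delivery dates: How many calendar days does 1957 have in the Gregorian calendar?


Year: 1957
Check leap year rules:
Divisible by 4? No
1957 is not a leap year
Days: 365

365


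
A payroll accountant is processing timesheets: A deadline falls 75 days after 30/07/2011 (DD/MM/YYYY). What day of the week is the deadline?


Start: 2011-07-30 (Saturday)
Step 1 - find target date: add 75 days
  2011-07-30 + 75 days = 2011-10-13
Step 2 - day of week:
  75 mod 7 = 5
  Saturday + 5 days -> Thursday
Result: Thursday (2011-10-13)

Thursday


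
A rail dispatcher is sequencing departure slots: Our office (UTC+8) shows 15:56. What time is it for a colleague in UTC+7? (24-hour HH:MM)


Local time: 15:56 at UTC+8 (offset 8h)
Target zone: UTC+7 (offset 7h)
Difference: 7 - (8) = -1 hours
Calculation: 15 + (-1) = 14
Result: 14:56

14:56


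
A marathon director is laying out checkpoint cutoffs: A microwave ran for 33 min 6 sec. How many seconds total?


Minutes: 33
Extra seconds: 6
Seconds per minute: 60
Minutes to seconds: 33 x 60 = 1980
Total: 1980 + 6 = 1986

1986


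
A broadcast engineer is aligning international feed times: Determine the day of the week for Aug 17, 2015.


Date: 2015-08-17
January 1, 2015 is a Thursday
Day of year: 229
Offset from Jan 1: 228 days
228 mod 7 = 4
Result: Monday

Monday


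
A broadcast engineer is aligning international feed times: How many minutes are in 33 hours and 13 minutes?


Hours: 33
Minutes: 13
Convert hours to minutes: 33 x 60 = 1980
Add remaining minutes: 1980 + 13 = 1993

1993


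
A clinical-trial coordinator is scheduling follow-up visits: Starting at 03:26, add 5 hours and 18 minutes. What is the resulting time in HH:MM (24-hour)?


Start time: 03:26
Adding: 5 hours 18 minutes
Minutes: 26 + 18 = 44
Hours: 3 + 5 + 0 = 8
Result: 08:44

08:44


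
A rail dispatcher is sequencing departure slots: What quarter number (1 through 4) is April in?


Month: April (month 4)
Q1: January-March (months 1-3)
Q2: April-June (months 4-6)
Q3: July-September (months 7-9)
Q4: October-December (months 10-12)
Month 4 falls in Q2

2


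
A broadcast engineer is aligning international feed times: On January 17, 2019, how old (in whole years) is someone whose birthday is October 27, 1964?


Birth: 1964-10-27
Reference: 2019-01-17
Year difference: 2019 - 1964 = 55
Has birthday (10-27) occurred by 01-17? No
Birthday not yet reached this year -> subtract 1
Age in full years: 54

54


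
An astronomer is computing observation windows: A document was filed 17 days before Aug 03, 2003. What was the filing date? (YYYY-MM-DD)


Start: 2003-08-03
Subtracting 17 days
Days already passed in August: 3
After going back through August: 14 more days to subtract
July 2003 has 31 days, need 14
Result: 2003-07-17

2003-07-17


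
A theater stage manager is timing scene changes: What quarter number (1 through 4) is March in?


Month: March (month 3)
Q1: January-March (months 1-3)
Q2: April-June (months 4-6)
Q3: July-September (months 7-9)
Q4: October-December (months 10-12)
Month 3 falls in Q1

1


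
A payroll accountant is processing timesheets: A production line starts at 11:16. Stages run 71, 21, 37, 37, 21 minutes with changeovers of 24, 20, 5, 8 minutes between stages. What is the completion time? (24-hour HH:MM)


Start: 11:16 = 676 min from midnight
  after task 1 (71 min): 12:27
  after break (24 min): 12:51
  after task 2 (21 min): 13:12
  after break (20 min): 13:32
  after task 3 (37 min): 14:09
  after break (5 min): 14:14
  after task 4 (37 min): 14:51
  after break (8 min): 14:59
  after task 5 (21 min): 15:20
Total elapsed: 244 minutes
End time: 15:20

15:20


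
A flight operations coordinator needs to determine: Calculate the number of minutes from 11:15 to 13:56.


Start time: 11:15 = 675 minutes from midnight
End time: 13:56 = 836 minutes from midnight
Difference: 836 - 675 = 161 minutes
That is 2 hours and 41 minutes

161


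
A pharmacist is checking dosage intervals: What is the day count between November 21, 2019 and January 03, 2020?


Start date: 2019-11-21
End date: 2020-01-03
Nov 2019: +10 days
Dec 2019: +31 days
Jan 2020: +2 days
Total: 43 days

43


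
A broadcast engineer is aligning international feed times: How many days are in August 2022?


Month: August
Year: 2022
August is a 31-day month
Total: 31 days

31


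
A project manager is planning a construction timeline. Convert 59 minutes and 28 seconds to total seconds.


Minutes: 59
Extra seconds: 28
Seconds per minute: 60
Minutes to seconds: 59 x 60 = 3540
Total: 3540 + 28 = 3568

3568


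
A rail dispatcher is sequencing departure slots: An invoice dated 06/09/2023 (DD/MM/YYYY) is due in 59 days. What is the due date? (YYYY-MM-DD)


Start: 2023-09-06
Adding 59 days
Days remaining in September: 24
After September: 35 days still to add
October 2023: 31 days, 4 remaining
November 2023 has 30 days, need 4
Result: 2023-11-04

2023-11-04


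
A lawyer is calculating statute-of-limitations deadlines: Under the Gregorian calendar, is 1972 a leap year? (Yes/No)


Year: 1972
Divisible by 4? 1972 / 4 = 493.0 -> Yes
Divisible by 100? 1972 / 100 = 19.72 -> No
Divisible by 4 but not 100, so it IS a leap year

Yes


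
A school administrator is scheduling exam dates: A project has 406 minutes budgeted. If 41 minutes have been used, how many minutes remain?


Total budget: 406 minutes
Time used: 41 minutes
Remaining: 406 - 41 = 365 minutes
Percent used: 10.1%
Percent remaining: 89.9%

365


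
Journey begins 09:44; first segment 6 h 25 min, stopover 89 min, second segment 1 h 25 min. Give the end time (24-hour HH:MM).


Depart: 09:44
Leg 1: +385 min -> 16:09
Layover: +89 min -> 17:38
Leg 2: +85 min -> 19:03
Total travel: 559 minutes = 9h 19m
Arrival: 19:03

19:03


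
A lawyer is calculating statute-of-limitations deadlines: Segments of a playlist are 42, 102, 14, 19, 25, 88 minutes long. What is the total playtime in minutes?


Durations: 42, 102, 14, 19, 25, 88
Running sum: 42
+ 102 = 144
+ 14 = 158
+ 19 = 177
+ 25 = 202
+ 88 = 290
Total duration: 290 minutes
That is 4 hours and 50 minutes

290


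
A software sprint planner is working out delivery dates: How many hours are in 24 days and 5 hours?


Days: 24
Extra hours: 5
Hours per day: 24
Days to hours: 24 x 24 = 576
Total: 576 + 5 = 581

581


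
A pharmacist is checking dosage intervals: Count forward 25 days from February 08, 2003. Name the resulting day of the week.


Start: 2003-02-08 (Saturday)
Step 1 - find target date: add 25 days
  2003-02-08 + 25 days = 2003-03-05
Step 2 - day of week:
  25 mod 7 = 4
  Saturday + 4 days -> Wednesday
Result: Wednesday (2003-03-05)

Wednesday


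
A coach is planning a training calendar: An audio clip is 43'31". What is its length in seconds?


Minutes: 43
Seconds: 31
Convert minutes to seconds: 43 x 60 = 2580
Add remaining seconds: 2580 + 31 = 2611

2611


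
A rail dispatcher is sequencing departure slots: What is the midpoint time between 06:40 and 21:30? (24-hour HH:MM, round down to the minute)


Start time: 06:40 = 400 minutes from midnight
End time: 21:30 = 1290 minutes from midnight
Sum: 400 + 1290 = 1690
Midpoint: 1690 / 2 = 845 minutes
Convert: 845 / 60 = 14 hours, 5 minutes
Result: 14:05

14:05


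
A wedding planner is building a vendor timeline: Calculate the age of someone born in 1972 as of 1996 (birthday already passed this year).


Birth year: 1972
Current year: 1996
Age = current year - birth year
Age = 1996 - 1972 = 24

24


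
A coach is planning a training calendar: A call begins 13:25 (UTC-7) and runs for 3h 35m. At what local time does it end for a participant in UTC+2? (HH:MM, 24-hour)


Start: 13:25 in UTC-7
Step 1 - add duration:
  minutes: 25 + 35 = 60 (carry 1h)
  hours: 13 + 3 + 1 = 17
  end in UTC-7: 17:00
Step 2 - convert UTC-7 -> UTC+2:
  offset difference: 2 - (-7) = 9 hours
  17 + (9) = 26 -> mod 24 = 2
Result: 02:00 in UTC+2

02:00


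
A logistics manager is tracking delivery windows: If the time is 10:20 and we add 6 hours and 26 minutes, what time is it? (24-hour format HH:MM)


Start time: 10:20
Adding: 6 hours 26 minutes
Minutes: 20 + 26 = 46
Hours: 10 + 6 + 0 = 16
Result: 16:46

16:46


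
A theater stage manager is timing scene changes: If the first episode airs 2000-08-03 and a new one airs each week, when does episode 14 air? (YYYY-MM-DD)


First occurrence: 2000-08-03 (occurrence 1)
Each occurrence is 7 days after the previous.
Occurrence 14 is 13 weeks after the first.
13 weeks = 91 days
2000-08-03 + 91 days = 2000-11-02

2000-11-02


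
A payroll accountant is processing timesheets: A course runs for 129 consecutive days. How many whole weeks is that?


Total days: 129
Days per week: 7
Division: 129 / 7 = 18 remainder 3
Complete weeks: 18
Remaining days: 3

18


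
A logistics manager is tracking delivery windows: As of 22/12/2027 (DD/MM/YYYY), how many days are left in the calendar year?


Start: December 22, 2027
End: December 31, 2027
Days left in December: 9
Total: 9 days

9


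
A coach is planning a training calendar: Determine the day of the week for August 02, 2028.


Date: 2028-08-02
January 1, 2028 is a Saturday
Day of year: 215
Offset from Jan 1: 214 days
214 mod 7 = 4
Result: Wednesday

Wednesday


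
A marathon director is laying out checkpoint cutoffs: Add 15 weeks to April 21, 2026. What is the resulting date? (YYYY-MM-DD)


Start: 2026-04-21
Weeks to add: 15
Convert to days: 15 x 7 = 105 days
Add 105 days to 2026-04-21
Result: 2026-08-04

2026-08-04


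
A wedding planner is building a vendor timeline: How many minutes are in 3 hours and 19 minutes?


Hours: 3
Extra minutes: 19
Minutes per hour: 60
Hours to minutes: 3 x 60 = 180
Total: 180 + 19 = 199

199


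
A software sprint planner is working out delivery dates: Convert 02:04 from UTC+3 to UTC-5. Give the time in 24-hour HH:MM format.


Local time: 02:04 at UTC+3 (offset 3h)
Target zone: UTC-5 (offset -5h)
Difference: -5 - (3) = -8 hours
Calculation: 2 + (-8) = -6
Wraparound: (-6) mod 24 = 18
Result: 18:04

18:04


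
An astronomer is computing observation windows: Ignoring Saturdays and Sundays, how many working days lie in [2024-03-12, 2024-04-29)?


Start: 2024-03-12 (Tuesday)
End (exclusive): 2024-04-29 (Monday)
Total calendar days: 48
Full weeks: 48 // 7 = 6 -> 30 weekdays
Remaining 6 days starting on Tuesday:
  Tue(w), Wed(w), Thu(w), Fri(w), Sat(-), Sun(-) -> 4 weekdays
Total business days: 30 + 4 = 34

34


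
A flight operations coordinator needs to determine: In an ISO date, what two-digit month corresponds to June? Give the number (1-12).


Calendar month order:
5. May
6. June <--
7. July
June is month number 6

6


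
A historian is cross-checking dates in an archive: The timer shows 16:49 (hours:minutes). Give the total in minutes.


Hours: 16
Minutes: 49
Convert hours to minutes: 16 x 60 = 960
Add remaining minutes: 960 + 49 = 1009

1009


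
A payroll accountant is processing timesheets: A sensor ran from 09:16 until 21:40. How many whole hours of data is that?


Start: 09:16
End: 21:40
Hour difference: 21 - 9 = 12 hours
Minute difference: 40 - 16 = 24 minutes
Total minutes: 744
Complete hours: 744 / 60 = 12 (remainder 24)

12


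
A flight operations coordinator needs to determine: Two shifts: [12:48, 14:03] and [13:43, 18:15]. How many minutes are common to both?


Interval A: [768, 843] minutes from midnight
Interval B: [823, 1095] minutes from midnight
Overlap start = max(768, 823) = 823
Overlap end = min(843, 1095) = 843
Overlap = 843 - 823 = 20 minutes

20


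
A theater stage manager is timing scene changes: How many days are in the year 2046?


Year: 2046
Check leap year rules:
Divisible by 4? No
2046 is not a leap year
Days: 365

365


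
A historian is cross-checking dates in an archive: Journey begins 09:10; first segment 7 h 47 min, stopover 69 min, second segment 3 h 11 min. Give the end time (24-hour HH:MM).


Depart: 09:10
Leg 1: +467 min -> 16:57
Layover: +69 min -> 18:06
Leg 2: +191 min -> 21:17
Total travel: 727 minutes = 12h 7m
Arrival: 21:17

21:17


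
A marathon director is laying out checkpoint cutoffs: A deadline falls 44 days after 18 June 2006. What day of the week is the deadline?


Start: 2006-06-18 (Sunday)
Step 1 - find target date: add 44 days
  2006-06-18 + 44 days = 2006-08-01
Step 2 - day of week:
  44 mod 7 = 2
  Sunday + 2 days -> Tuesday
Result: Tuesday (2006-08-01)

Tuesday


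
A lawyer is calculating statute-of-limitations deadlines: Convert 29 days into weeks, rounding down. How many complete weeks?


Total days: 29
Days per week: 7
Division: 29 / 7 = 4 remainder 1
Complete weeks: 4
Remaining days: 1

4


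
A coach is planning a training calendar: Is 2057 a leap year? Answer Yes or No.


Year: 2057
Divisible by 4? 2057 / 4 = 514.25 -> No
Not divisible by 4, so NOT a leap year

No


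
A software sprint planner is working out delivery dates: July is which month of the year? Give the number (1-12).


Calendar month order:
6. June
7. July <--
8. August
July is month number 7

7


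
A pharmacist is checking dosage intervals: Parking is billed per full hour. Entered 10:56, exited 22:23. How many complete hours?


Start: 10:56
End: 22:23
Hour difference: 22 - 10 = 12 hours
Minute difference: 23 - 56 = -33 minutes
Total minutes: 687
Complete hours: 687 / 60 = 11 (remainder 27)

11


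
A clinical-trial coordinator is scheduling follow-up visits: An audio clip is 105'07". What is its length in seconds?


Minutes: 105
Seconds: 7
Convert minutes to seconds: 105 x 60 = 6300
Add remaining seconds: 6300 + 7 = 6307

6307


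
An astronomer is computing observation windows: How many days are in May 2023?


Month: May
Year: 2023
May is a 31-day month
Total: 31 days

31


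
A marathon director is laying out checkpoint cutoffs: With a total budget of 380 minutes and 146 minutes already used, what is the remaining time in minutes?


Total budget: 380 minutes
Time used: 146 minutes
Remaining: 380 - 146 = 234 minutes
Percent used: 38.4%
Percent remaining: 61.6%

234


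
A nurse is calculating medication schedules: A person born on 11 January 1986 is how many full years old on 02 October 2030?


Birth: 1986-01-11
Reference: 2030-10-02
Year difference: 2030 - 1986 = 44
Has birthday (01-11) occurred by 10-02? Yes
Age in full years: 44

44


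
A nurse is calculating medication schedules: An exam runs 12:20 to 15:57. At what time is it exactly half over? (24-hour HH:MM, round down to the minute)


Start time: 12:20 = 740 minutes from midnight
End time: 15:57 = 957 minutes from midnight
Sum: 740 + 957 = 1697
Midpoint: 1697 / 2 = 848 minutes
Convert: 848 / 60 = 14 hours, 8 minutes
Result: 14:08

14:08


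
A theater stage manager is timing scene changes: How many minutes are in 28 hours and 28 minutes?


Hours: 28
Extra minutes: 28
Minutes per hour: 60
Hours to minutes: 28 x 60 = 1680
Total: 1680 + 28 = 1708

1708


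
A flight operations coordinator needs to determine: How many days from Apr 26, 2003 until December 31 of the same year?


Start: April 26, 2003
End: December 31, 2003
Days left in April: 4
May: 31
June: 30
July: 31
August: 31
... plus remaining months
Sum of remaining months: 245
Total: 4 + 245 = 249

249


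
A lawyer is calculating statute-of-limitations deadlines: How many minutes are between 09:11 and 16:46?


Start time: 09:11 = 551 minutes from midnight
End time: 16:46 = 1006 minutes from midnight
Difference: 1006 - 551 = 455 minutes
That is 7 hours and 35 minutes

455


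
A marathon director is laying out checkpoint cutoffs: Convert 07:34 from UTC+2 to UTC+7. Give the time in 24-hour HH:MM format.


Local time: 07:34 at UTC+2 (offset 2h)
Target zone: UTC+7 (offset 7h)
Difference: 7 - (2) = 5 hours
Calculation: 7 + (5) = 12
Result: 12:34

12:34


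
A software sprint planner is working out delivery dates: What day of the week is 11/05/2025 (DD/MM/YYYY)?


Date: 2025-05-11
January 1, 2025 is a Wednesday
Day of year: 131
Offset from Jan 1: 130 days
130 mod 7 = 4
Result: Sunday

Sunday


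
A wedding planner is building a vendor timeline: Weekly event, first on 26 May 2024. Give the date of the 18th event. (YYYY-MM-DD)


First occurrence: 2024-05-26 (occurrence 1)
Each occurrence is 7 days after the previous.
Occurrence 18 is 17 weeks after the first.
17 weeks = 119 days
2024-05-26 + 119 days = 2024-09-22

2024-09-22


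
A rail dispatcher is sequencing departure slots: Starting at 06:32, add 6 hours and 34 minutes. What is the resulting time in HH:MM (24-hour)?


Start time: 06:32
Adding: 6 hours 34 minutes
Minutes: 32 + 34 = 66
Minute overflow: 66 >= 60, so carry 1 hour, minutes = 6
Hours: 6 + 6 + 1 = 13
Result: 13:06

13:06


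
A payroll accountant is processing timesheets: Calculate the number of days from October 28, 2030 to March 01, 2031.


Start date: 2030-10-28
End date: 2031-03-01
Oct 2030: +4 days
Nov 2030: +30 days
Dec 2030: +31 days
Jan 2031: +31 days
Feb 2031: +28 days
Total: 124 days

124


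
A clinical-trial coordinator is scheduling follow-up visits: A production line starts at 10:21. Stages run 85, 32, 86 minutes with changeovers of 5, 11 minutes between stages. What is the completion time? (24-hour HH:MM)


Start: 10:21 = 621 min from midnight
  after task 1 (85 min): 11:46
  after break (5 min): 11:51
  after task 2 (32 min): 12:23
  after break (11 min): 12:34
  after task 3 (86 min): 14:00
Total elapsed: 219 minutes
End time: 14:00

14:00


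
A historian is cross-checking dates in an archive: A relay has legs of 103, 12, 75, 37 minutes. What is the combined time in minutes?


Durations: 103, 12, 75, 37
Running sum: 103
+ 12 = 115
+ 75 = 190
+ 37 = 227
Total duration: 227 minutes
That is 3 hours and 47 minutes

227


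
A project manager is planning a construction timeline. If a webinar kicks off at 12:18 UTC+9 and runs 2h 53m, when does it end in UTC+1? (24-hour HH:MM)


Start: 12:18 in UTC+9
Step 1 - add duration:
  minutes: 18 + 53 = 71 (carry 1h)
  hours: 12 + 2 + 1 = 15
  end in UTC+9: 15:11
Step 2 - convert UTC+9 -> UTC+1:
  offset difference: 1 - (9) = -8 hours
  15 + (-8) = 7 -> mod 24 = 7
Result: 07:11 in UTC+1

07:11


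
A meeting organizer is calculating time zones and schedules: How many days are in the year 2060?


Year: 2060
Check leap year rules:
Divisible by 4? Yes
Divisible by 100? No
2060 is a leap year
Days: 366

366


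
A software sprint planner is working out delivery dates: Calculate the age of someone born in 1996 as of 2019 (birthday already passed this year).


Birth year: 1996
Current year: 2019
Age = current year - birth year
Age = 2019 - 1996 = 23

23


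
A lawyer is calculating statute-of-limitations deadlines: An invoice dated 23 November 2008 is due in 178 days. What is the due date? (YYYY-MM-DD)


Start: 2008-11-23
Adding 178 days
Days remaining in November: 7
After November: 171 days still to add
December 2008: 31 days, 140 remaining
January 2009: 31 days, 109 remaining
February 2009: 28 days, 81 remaining
March 2009: 31 days, 50 remaining
Result: 2009-05-20

2009-05-20


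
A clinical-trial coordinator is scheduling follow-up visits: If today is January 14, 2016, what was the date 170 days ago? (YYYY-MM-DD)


Start: 2016-01-14
Subtracting 170 days
Days already passed in January: 14
After going back through January: 156 more days to subtract
December 2015: 31 days, 125 remaining
November 2015: 30 days, 95 remaining
October 2015: 31 days, 64 remaining
September 2015: 30 days, 34 remaining
Result: 2015-07-28

2015-07-28


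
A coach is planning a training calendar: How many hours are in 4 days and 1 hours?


Days: 4
Extra hours: 1
Hours per day: 24
Days to hours: 4 x 24 = 96
Total: 96 + 1 = 97

97


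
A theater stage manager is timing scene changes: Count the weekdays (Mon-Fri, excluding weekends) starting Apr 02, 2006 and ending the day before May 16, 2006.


Start: 2006-04-02 (Sunday)
End (exclusive): 2006-05-16 (Tuesday)
Total calendar days: 44
Full weeks: 44 // 7 = 6 -> 30 weekdays
Remaining 2 days starting on Sunday:
  Sun(-), Mon(w) -> 1 weekdays
Total business days: 30 + 1 = 31

31


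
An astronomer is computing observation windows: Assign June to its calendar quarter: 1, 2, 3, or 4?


Month: June (month 6)
Q1: January-March (months 1-3)
Q2: April-June (months 4-6)
Q3: July-September (months 7-9)
Q4: October-December (months 10-12)
Month 6 falls in Q2

2


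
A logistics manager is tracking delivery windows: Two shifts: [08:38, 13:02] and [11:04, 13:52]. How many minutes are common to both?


Interval A: [518, 782] minutes from midnight
Interval B: [664, 832] minutes from midnight
Overlap start = max(518, 664) = 664
Overlap end = min(782, 832) = 782
Overlap = 782 - 664 = 118 minutes

118


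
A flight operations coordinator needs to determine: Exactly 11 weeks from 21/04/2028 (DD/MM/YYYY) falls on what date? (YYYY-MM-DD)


Start: 2028-04-21
Weeks to add: 11
Convert to days: 11 x 7 = 77 days
Add 77 days to 2028-04-21
Result: 2028-07-07

2028-07-07


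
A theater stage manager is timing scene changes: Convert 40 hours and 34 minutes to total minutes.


Hours: 40
Minutes: 34
Convert hours to minutes: 40 x 60 = 2400
Add remaining minutes: 2400 + 34 = 2434

2434


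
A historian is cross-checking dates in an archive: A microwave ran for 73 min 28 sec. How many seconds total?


Minutes: 73
Extra seconds: 28
Seconds per minute: 60
Minutes to seconds: 73 x 60 = 4380
Total: 4380 + 28 = 4408

4408


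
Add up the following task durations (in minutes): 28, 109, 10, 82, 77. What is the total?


Durations: 28, 109, 10, 82, 77
Running sum: 28
+ 109 = 137
+ 10 = 147
+ 82 = 229
+ 77 = 306
Total duration: 306 minutes
That is 5 hours and 6 minutes

306


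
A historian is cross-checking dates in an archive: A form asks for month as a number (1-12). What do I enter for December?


Calendar month order:
11. November
12. December <--
December is month number 12

12


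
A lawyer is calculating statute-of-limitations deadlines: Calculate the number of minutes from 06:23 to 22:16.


Start time: 06:23 = 383 minutes from midnight
End time: 22:16 = 1336 minutes from midnight
Difference: 1336 - 383 = 953 minutes
That is 15 hours and 53 minutes

953


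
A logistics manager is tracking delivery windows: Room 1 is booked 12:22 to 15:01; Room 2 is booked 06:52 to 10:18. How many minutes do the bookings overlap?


Interval A: [742, 901] minutes from midnight
Interval B: [412, 618] minutes from midnight
Overlap start = max(742, 412) = 742
Overlap end = min(901, 618) = 618
End <= start, so the intervals do not overlap: 0 minutes

0


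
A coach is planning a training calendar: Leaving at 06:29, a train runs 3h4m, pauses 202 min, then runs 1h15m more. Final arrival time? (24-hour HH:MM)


Depart: 06:29
Leg 1: +184 min -> 09:33
Layover: +202 min -> 12:55
Leg 2: +75 min -> 14:10
Total travel: 461 minutes = 7h 41m
Arrival: 14:10

14:10


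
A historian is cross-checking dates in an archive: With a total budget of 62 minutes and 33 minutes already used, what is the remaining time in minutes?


Total budget: 62 minutes
Time used: 33 minutes
Remaining: 62 - 33 = 29 minutes
Percent used: 53.2%
Percent remaining: 46.8%

29


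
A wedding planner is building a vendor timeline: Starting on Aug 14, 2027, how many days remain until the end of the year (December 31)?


Start: August 14, 2027
End: December 31, 2027
Days left in August: 17
September: 30
October: 31
November: 30
December: 31
Sum of remaining months: 122
Total: 17 + 122 = 139

139


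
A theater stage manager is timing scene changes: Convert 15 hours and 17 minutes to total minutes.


Hours: 15
Minutes: 17
Convert hours to minutes: 15 x 60 = 900
Add remaining minutes: 900 + 17 = 917

917


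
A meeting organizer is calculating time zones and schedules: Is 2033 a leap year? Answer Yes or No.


Year: 2033
Divisible by 4? 2033 / 4 = 508.25 -> No
Not divisible by 4, so NOT a leap year

No


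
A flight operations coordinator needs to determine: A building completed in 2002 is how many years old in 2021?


Birth year: 2002
Current year: 2021
Age = current year - birth year
Age = 2021 - 2002 = 19

19


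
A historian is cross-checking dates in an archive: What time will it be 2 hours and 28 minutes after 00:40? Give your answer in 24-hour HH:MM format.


Start time: 00:40
Adding: 2 hours 28 minutes
Minutes: 40 + 28 = 68
Minute overflow: 68 >= 60, so carry 1 hour, minutes = 8
Hours: 0 + 2 + 1 = 3
Result: 03:08

03:08


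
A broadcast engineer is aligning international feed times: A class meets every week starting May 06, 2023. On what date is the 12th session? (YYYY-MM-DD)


First occurrence: 2023-05-06 (occurrence 1)
Each occurrence is 7 days after the previous.
Occurrence 12 is 11 weeks after the first.
11 weeks = 77 days
2023-05-06 + 77 days = 2023-07-22

2023-07-22


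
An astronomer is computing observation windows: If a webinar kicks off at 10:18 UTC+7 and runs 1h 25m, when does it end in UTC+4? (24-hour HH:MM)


Start: 10:18 in UTC+7
Step 1 - add duration:
  minutes: 18 + 25 = 43
  hours: 10 + 1 + 0 = 11
  end in UTC+7: 11:43
Step 2 - convert UTC+7 -> UTC+4:
  offset difference: 4 - (7) = -3 hours
  11 + (-3) = 8 -> mod 24 = 8
Result: 08:43 in UTC+4

08:43


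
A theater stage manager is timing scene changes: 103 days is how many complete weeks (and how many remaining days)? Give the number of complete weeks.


Total days: 103
Days per week: 7
Division: 103 / 7 = 14 remainder 5
Complete weeks: 14
Remaining days: 5

14


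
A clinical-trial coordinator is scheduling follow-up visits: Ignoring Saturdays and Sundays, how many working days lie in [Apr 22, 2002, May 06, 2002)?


Start: 2002-04-22 (Monday)
End (exclusive): 2002-05-06 (Monday)
Total calendar days: 14
Full weeks: 14 // 7 = 2 -> 10 weekdays
Remaining 0 days starting on Monday:
Total business days: 10 + 0 = 10

10


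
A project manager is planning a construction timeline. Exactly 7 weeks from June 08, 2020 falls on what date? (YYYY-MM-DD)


Start: 2020-06-08
Weeks to add: 7
Convert to days: 7 x 7 = 49 days
Add 49 days to 2020-06-08
Result: 2020-07-27

2020-07-27


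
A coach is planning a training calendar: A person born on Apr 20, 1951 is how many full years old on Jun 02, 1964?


Birth: 1951-04-20
Reference: 1964-06-02
Year difference: 1964 - 1951 = 13
Has birthday (04-20) occurred by 06-02? Yes
Age in full years: 13

13
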